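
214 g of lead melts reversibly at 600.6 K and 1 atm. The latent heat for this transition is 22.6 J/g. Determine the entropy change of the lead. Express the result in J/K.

Heat absorbed by the substance: Q = mL = 214 × 22.6 = 4836.4 J.
At constant T, ΔS = Q_rev/T = 4836.4 / 600.6 = 8.05 J/K.

ΔS = 8.05 J/K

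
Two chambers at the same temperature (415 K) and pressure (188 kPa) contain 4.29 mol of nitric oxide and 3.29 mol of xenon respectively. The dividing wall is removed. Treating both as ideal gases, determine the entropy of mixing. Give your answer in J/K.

ΔS_mix = 43.1 J/K

Mole fractions: x_A = 4.29/7.58 = 0.566, x_B = 0.434.
ΔS_mix = −R(n_A ln x_A + n_B ln x_B) = −8.314 × (4.29 ln 0.566 + 3.29 ln 0.434) = 43.1 J/K.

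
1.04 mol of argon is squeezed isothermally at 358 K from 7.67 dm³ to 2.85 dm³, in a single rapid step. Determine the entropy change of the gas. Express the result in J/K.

Entropy is a state function, so ΔS_gas depends only on the end states.
For an isothermal ideal gas ΔS_gas = nR ln(V₂/V₁) = 1.04 × 8.314 × ln(2.85/7.67) = -8.56 J/K.

ΔS_gas = -8.56 J/K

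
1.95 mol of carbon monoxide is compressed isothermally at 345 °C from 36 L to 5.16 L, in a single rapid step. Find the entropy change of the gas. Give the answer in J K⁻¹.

Entropy is a state function, so ΔS_gas depends only on the end states.
For an isothermal ideal gas ΔS_gas = nR ln(V₂/V₁) = 1.95 × 8.314 × ln(5.16/36) = -31.5 J/K.

ΔS_gas = -31.5 J/K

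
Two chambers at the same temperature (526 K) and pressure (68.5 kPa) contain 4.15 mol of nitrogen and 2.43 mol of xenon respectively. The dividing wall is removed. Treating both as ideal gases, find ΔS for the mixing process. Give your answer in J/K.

Mole fractions: x_A = 4.15/6.58 = 0.631, x_B = 0.369.
ΔS_mix = −R(n_A ln x_A + n_B ln x_B) = −8.314 × (4.15 ln 0.631 + 2.43 ln 0.369) = 36 J/K.

ΔS_mix = 36 J/K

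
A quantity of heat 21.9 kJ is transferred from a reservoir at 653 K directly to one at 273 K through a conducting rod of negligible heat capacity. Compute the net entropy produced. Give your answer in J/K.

ΔS_hot = −Q/T_H = −21900/653 = -33.54 J/K and ΔS_cold = +Q/T_C = 21900/273 = 80.22 J/K.
ΔS_total = -33.54 + 80.22 = 46.7 J/K, positive as the second law requires.

ΔS_total = 46.7 J/K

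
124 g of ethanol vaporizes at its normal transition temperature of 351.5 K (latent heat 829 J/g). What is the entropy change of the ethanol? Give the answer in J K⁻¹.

ΔS = 292 J/K

Heat absorbed by the substance: Q = mL = 124 × 829 = 102796 J.
At constant T, ΔS = Q_rev/T = 102796 / 351.5 = 292 J/K.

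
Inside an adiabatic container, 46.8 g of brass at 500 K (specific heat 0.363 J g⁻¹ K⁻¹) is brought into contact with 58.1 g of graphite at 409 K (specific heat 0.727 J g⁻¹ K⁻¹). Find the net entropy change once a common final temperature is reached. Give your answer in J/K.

ΔS_total = 0.251 J/K

Energy balance: T_f = (m₁c₁T₁ + m₂c₂T₂)/(m₁c₁ + m₂c₂) = 435.1 K.
ΔS₁ = m₁c₁ ln(T_f/T₁) = 16.9884 × ln(435.1/500) = -2.362 J/K.
ΔS₂ = m₂c₂ ln(T_f/T₂) = 42.2387 × ln(435.1/409) = 2.613 J/K.
ΔS_total = -2.362 + 2.613 = 0.251 J/K.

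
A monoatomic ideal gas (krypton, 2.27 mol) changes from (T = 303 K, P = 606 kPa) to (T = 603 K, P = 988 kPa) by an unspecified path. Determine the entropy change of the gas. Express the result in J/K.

ΔS = nC_p ln(T₂/T₁) − nR ln(P₂/P₁), with C_p = 5R/2 = 20.79 J mol⁻¹ K⁻¹ for a monoatomic ideal gas.
ΔS = 2.27 × [20.79 × ln(603/303) − 8.314 × ln(988/606)] = 23.2 J/K.

ΔS = 23.2 J/K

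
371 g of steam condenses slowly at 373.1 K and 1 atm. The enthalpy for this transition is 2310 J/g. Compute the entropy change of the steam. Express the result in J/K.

Heat released by the substance: Q = −mL = −371 × 2310 = −857010 J.
At constant T, ΔS = Q_rev/T = −857010 / 373.1 = -2300 J/K.

ΔS = -2300 J/K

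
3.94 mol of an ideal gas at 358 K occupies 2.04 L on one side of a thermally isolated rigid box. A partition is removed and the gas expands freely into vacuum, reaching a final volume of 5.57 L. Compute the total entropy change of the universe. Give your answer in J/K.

ΔS_universe = 32.9 J/K

No heat is exchanged and no work is done, so the ideal-gas temperature stays constant.
Entropy is a state function; using a reversible isothermal path, ΔS_gas = nR ln(V₂/V₁) = 3.94 × 8.314 × ln(5.57/2.04) = 32.9 J/K.
The insulated surroundings exchange no heat, so ΔS_surr = 0 and ΔS_universe = ΔS_gas.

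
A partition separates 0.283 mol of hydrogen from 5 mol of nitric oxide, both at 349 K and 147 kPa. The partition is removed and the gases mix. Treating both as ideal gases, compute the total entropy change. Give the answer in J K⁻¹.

ΔS_mix = 9.18 J/K

Mole fractions: x_A = 0.283/5.28 = 0.0536, x_B = 0.946.
ΔS_mix = −R(n_A ln x_A + n_B ln x_B) = −8.314 × (0.283 ln 0.0536 + 5 ln 0.946) = 9.18 J/K.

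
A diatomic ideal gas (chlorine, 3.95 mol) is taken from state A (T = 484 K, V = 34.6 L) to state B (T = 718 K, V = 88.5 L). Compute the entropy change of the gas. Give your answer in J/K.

ΔS = 63.2 J/K

Entropy is a state function: ΔS = nC_V ln(T₂/T₁) + nR ln(V₂/V₁), with C_V = 5R/2 = 20.79 J mol⁻¹ K⁻¹ for a diatomic ideal gas.
ΔS = 3.95 × [20.79 × ln(718/484) + 8.314 × ln(88.5/34.6)] = 63.2 J/K.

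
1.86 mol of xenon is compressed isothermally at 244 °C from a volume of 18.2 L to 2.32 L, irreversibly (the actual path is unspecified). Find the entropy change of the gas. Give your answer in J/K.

ΔS_gas = -31.9 J/K

Entropy is a state function, so ΔS_gas depends only on the end states.
For an isothermal ideal gas ΔS_gas = nR ln(V₂/V₁) = 1.86 × 8.314 × ln(2.32/18.2) = -31.9 J/K.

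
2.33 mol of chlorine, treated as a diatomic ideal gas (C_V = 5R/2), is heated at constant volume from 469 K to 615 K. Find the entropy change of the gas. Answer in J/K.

ΔS = 13.1 J/K

At constant volume, ΔS = nC_V ln(T₂/T₁) with C_V = 5R/2 = 20.79 J mol⁻¹ K⁻¹.
ΔS = 2.33 × 20.79 × ln(615/469) = 13.1 J/K.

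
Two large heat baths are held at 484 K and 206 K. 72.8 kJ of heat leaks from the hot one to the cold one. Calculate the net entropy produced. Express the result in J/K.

ΔS_hot = −Q/T_H = −72800/484 = -150.4 J/K and ΔS_cold = +Q/T_C = 72800/206 = 353.4 J/K.
ΔS_total = -150.4 + 353.4 = 203 J/K, positive as the second law requires.

ΔS_total = 203 J/K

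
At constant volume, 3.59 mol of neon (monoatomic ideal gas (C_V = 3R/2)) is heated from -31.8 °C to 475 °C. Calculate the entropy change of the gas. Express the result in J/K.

ΔS = 50.7 J/K

In kelvin: T₁ = 241.35 K, T₂ = 748.15 K. At constant volume, ΔS = nC_V ln(T₂/T₁) with C_V = 3R/2 = 12.47 J mol⁻¹ K⁻¹.
ΔS = 3.59 × 12.47 × ln(748.15/241.35) = 50.7 J/K.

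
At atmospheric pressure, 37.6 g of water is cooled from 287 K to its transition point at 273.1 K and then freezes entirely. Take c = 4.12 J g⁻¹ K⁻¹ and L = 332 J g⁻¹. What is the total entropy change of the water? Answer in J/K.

ΔS = -53.4 J/K

Cooling step: ΔS₁ = m c ln(T_tr/T_i) = 37.6 × 4.12 × ln(273.1/287) = -7.69 J/K.
Phase change: ΔS₂ = −mL/T_tr = −37.6 × 332 / 273.1 = -45.71 J/K.
ΔS_total = (-7.69) + (-45.71) = -53.4 J/K.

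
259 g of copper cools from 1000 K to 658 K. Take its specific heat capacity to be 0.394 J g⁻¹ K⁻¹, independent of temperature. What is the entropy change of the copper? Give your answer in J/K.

ΔS = -42.7 J/K

ΔS = ∫dQ_rev/T = m c ln(T₂/T₁) = 259 × 0.394 × ln(658/1000) = -42.7 J/K.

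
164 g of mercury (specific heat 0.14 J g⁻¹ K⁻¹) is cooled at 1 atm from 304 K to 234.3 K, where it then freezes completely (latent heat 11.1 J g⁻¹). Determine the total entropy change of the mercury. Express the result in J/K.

ΔS = -13.7 J/K

Cooling step: ΔS₁ = m c ln(T_tr/T_i) = 164 × 0.14 × ln(234.3/304) = -5.979 J/K.
Phase change: ΔS₂ = −mL/T_tr = −164 × 11.1 / 234.3 = -7.77 J/K.
ΔS_total = (-5.979) + (-7.77) = -13.7 J/K.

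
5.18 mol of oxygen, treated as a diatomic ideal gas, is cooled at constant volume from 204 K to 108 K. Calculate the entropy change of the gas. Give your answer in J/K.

ΔS = -68.5 J/K

At constant volume, ΔS = nC_V ln(T₂/T₁) with C_V = 5R/2 = 20.79 J mol⁻¹ K⁻¹.
ΔS = 5.18 × 20.79 × ln(108/204) = -68.5 J/K.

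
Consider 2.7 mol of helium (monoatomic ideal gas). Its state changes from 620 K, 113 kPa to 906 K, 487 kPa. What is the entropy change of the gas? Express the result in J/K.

ΔS = -11.5 J/K

ΔS = nC_p ln(T₂/T₁) − nR ln(P₂/P₁), with C_p = 5R/2 = 20.79 J mol⁻¹ K⁻¹ for a monoatomic ideal gas.
ΔS = 2.7 × [20.79 × ln(906/620) − 8.314 × ln(487/113)] = -11.5 J/K.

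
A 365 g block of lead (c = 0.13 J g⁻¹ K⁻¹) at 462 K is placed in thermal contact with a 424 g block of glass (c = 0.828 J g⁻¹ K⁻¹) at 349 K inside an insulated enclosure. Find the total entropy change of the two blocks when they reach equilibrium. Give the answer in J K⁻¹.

Energy balance: T_f = (m₁c₁T₁ + m₂c₂T₂)/(m₁c₁ + m₂c₂) = 362.45 K.
ΔS₁ = m₁c₁ ln(T_f/T₁) = 47.45 × ln(362.45/462) = -11.51 J/K.
ΔS₂ = m₂c₂ ln(T_f/T₂) = 351.072 × ln(362.45/349) = 13.28 J/K.
ΔS_total = -11.51 + 13.28 = 1.77 J/K.

ΔS_total = 1.77 J/K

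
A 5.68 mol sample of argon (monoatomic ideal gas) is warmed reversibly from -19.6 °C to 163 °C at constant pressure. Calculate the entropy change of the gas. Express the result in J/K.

In kelvin: T₁ = 253.55 K, T₂ = 436.15 K. At constant pressure, ΔS = nC_p ln(T₂/T₁) with C_p = 5R/2 = 20.79 J mol⁻¹ K⁻¹.
ΔS = 5.68 × 20.79 × ln(436.15/253.55) = 64 J/K.

ΔS = 64 J/K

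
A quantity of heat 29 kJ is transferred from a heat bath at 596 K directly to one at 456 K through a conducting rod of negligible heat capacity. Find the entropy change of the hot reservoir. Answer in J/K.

ΔS_hot = -48.7 J/K

The hot reservoir loses heat Q, so ΔS_hot = −Q/T_H = −29000/596 = -48.7 J/K.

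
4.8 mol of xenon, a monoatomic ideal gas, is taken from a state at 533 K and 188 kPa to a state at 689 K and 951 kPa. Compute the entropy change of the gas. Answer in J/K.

ΔS = -39.1 J/K

ΔS = nC_p ln(T₂/T₁) − nR ln(P₂/P₁), with C_p = 5R/2 = 20.79 J mol⁻¹ K⁻¹ for a monoatomic ideal gas.
ΔS = 4.8 × [20.79 × ln(689/533) − 8.314 × ln(951/188)] = -39.1 J/K.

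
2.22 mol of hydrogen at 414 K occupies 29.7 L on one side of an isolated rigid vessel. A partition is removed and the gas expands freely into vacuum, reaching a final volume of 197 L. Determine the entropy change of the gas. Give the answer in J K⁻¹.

ΔS_gas = 34.9 J/K

No heat is exchanged and no work is done, so the ideal-gas temperature stays constant.
Entropy is a state function; using a reversible isothermal path, ΔS_gas = nR ln(V₂/V₁) = 2.22 × 8.314 × ln(197/29.7) = 34.9 J/K.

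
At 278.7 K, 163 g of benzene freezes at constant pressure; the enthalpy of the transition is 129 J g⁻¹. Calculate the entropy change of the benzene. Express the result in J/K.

ΔS = -75.4 J/K

Heat released by the substance: Q = −mL = −163 × 129 = −21027 J.
At constant T, ΔS = Q_rev/T = −21027 / 278.7 = -75.4 J/K.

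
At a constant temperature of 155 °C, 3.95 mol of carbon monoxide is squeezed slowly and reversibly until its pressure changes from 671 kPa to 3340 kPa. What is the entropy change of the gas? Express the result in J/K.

ΔS_gas = -52.7 J/K

For an isothermal ideal gas ΔS_gas = nR ln(P₁/P₂) = 3.95 × 8.314 × ln(671/3340) = -52.7 J/K.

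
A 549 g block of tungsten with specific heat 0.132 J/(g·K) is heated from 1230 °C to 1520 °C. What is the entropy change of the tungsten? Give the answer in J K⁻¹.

ΔS = 12.8 J/K

In kelvin: T₁ = 1503.15 K, T₂ = 1793.15 K. ΔS = ∫dQ_rev/T = m c ln(T₂/T₁) = 549 × 0.132 × ln(1793.15/1503.15) = 12.8 J/K.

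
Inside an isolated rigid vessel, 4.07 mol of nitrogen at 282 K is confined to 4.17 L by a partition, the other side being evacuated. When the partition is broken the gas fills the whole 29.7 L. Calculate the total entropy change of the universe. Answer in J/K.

ΔS_universe = 66.4 J/K

No heat is exchanged and no work is done, so the ideal-gas temperature stays constant.
Entropy is a state function; using a reversible isothermal path, ΔS_gas = nR ln(V₂/V₁) = 4.07 × 8.314 × ln(29.7/4.17) = 66.4 J/K.
The insulated surroundings exchange no heat, so ΔS_surr = 0 and ΔS_universe = ΔS_gas.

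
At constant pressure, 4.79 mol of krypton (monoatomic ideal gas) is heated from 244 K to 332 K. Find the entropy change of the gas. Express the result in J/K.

At constant pressure, ΔS = nC_p ln(T₂/T₁) with C_p = 5R/2 = 20.79 J mol⁻¹ K⁻¹.
ΔS = 4.79 × 20.79 × ln(332/244) = 30.7 J/K.

ΔS = 30.7 J/K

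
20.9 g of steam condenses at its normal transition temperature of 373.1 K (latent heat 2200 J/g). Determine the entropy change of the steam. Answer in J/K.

ΔS = -123 J/K

Heat released by the substance: Q = −mL = −20.9 × 2200 = −45980 J.
At constant T, ΔS = Q_rev/T = −45980 / 373.1 = -123 J/K.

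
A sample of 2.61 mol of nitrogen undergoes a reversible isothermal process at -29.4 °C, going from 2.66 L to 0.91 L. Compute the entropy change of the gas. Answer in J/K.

For an isothermal ideal gas ΔS_gas = nR ln(V₂/V₁) = 2.61 × 8.314 × ln(0.91/2.66) = -23.3 J/K.

ΔS_gas = -23.3 J/K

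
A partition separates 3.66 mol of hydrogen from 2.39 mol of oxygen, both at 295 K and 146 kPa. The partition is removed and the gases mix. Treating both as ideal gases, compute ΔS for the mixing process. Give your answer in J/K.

Mole fractions: x_A = 3.66/6.05 = 0.605, x_B = 0.395.
ΔS_mix = −R(n_A ln x_A + n_B ln x_B) = −8.314 × (3.66 ln 0.605 + 2.39 ln 0.395) = 33.7 J/K.

ΔS_mix = 33.7 J/K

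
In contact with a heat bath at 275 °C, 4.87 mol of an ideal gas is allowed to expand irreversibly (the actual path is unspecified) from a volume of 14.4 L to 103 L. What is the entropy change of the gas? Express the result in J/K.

ΔS_gas = 79.7 J/K

Entropy is a state function, so ΔS_gas depends only on the end states.
For an isothermal ideal gas ΔS_gas = nR ln(V₂/V₁) = 4.87 × 8.314 × ln(103/14.4) = 79.7 J/K.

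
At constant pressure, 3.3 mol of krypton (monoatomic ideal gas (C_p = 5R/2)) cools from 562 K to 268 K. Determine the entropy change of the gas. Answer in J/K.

At constant pressure, ΔS = nC_p ln(T₂/T₁) with C_p = 5R/2 = 20.79 J mol⁻¹ K⁻¹.
ΔS = 3.3 × 20.79 × ln(268/562) = -50.8 J/K.

ΔS = -50.8 J/K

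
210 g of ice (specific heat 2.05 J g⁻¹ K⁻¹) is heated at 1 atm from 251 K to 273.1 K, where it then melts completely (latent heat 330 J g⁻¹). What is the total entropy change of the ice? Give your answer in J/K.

Warming step: ΔS₁ = m c ln(T_tr/T_i) = 210 × 2.05 × ln(273.1/251) = 36.33 J/K.
Phase change: ΔS₂ = +mL/T_tr = 210 × 330 / 273.1 = 253.8 J/K.
ΔS_total = (36.33) + (253.8) = 290 J/K.

ΔS = 290 J/K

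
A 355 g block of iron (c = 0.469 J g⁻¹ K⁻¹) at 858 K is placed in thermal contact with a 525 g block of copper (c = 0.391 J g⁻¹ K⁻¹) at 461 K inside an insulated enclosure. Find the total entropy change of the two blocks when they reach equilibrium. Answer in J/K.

Energy balance: T_f = (m₁c₁T₁ + m₂c₂T₂)/(m₁c₁ + m₂c₂) = 638.79 K.
ΔS₁ = m₁c₁ ln(T_f/T₁) = 166.495 × ln(638.79/858) = -49.12 J/K.
ΔS₂ = m₂c₂ ln(T_f/T₂) = 205.275 × ln(638.79/461) = 66.96 J/K.
ΔS_total = -49.12 + 66.96 = 17.8 J/K.

ΔS_total = 17.8 J/K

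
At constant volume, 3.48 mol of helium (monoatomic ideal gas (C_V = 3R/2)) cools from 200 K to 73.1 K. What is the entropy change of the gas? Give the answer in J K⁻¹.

ΔS = -43.7 J/K

At constant volume, ΔS = nC_V ln(T₂/T₁) with C_V = 3R/2 = 12.47 J mol⁻¹ K⁻¹.
ΔS = 3.48 × 12.47 × ln(73.1/200) = -43.7 J/K.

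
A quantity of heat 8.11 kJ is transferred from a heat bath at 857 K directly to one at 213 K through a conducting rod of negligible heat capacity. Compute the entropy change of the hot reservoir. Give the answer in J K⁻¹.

The hot reservoir loses heat Q, so ΔS_hot = −Q/T_H = −8110/857 = -9.46 J/K.

ΔS_hot = -9.46 J/K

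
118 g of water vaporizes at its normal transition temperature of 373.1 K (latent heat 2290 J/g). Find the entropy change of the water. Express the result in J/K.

Heat absorbed by the substance: Q = mL = 118 × 2290 = 270220 J.
At constant T, ΔS = Q_rev/T = 270220 / 373.1 = 724 J/K.

ΔS = 724 J/K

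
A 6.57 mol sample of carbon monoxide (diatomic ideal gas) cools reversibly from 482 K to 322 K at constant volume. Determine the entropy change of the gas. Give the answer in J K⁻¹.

ΔS = -55.1 J/K

At constant volume, ΔS = nC_V ln(T₂/T₁) with C_V = 5R/2 = 20.79 J mol⁻¹ K⁻¹.
ΔS = 6.57 × 20.79 × ln(322/482) = -55.1 J/K.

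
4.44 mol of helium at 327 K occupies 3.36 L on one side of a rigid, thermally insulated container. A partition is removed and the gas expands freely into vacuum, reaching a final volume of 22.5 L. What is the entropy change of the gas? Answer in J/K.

No heat is exchanged and no work is done, so the ideal-gas temperature stays constant.
Entropy is a state function; using a reversible isothermal path, ΔS_gas = nR ln(V₂/V₁) = 4.44 × 8.314 × ln(22.5/3.36) = 70.2 J/K.

ΔS_gas = 70.2 J/K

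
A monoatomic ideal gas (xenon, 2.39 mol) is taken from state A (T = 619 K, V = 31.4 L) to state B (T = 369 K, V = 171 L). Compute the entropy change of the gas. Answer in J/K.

ΔS = 18.3 J/K

Entropy is a state function: ΔS = nC_V ln(T₂/T₁) + nR ln(V₂/V₁), with C_V = 3R/2 = 12.47 J mol⁻¹ K⁻¹ for a monoatomic ideal gas.
ΔS = 2.39 × [12.47 × ln(369/619) + 8.314 × ln(171/31.4)] = 18.3 J/K.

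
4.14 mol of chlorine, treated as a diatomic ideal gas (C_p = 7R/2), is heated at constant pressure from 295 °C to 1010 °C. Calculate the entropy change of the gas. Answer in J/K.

In kelvin: T₁ = 568.15 K, T₂ = 1283.15 K. At constant pressure, ΔS = nC_p ln(T₂/T₁) with C_p = 7R/2 = 29.1 J mol⁻¹ K⁻¹.
ΔS = 4.14 × 29.1 × ln(1283.15/568.15) = 98.1 J/K.

ΔS = 98.1 J/K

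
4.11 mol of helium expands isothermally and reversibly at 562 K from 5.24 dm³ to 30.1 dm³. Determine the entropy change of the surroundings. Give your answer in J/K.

ΔS_surr = -59.7 J/K

For an isothermal ideal gas ΔS_gas = nR ln(V₂/V₁) = 4.11 × 8.314 × ln(30.1/5.24) = 59.7 J/K.
The process is reversible, so ΔS_surr = −ΔS_gas = -59.7 J/K and ΔS_universe = 0.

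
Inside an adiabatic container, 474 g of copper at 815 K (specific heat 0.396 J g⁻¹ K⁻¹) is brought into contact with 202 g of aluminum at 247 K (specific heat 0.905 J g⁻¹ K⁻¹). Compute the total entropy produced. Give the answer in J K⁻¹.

Energy balance: T_f = (m₁c₁T₁ + m₂c₂T₂)/(m₁c₁ + m₂c₂) = 534.75 K.
ΔS₁ = m₁c₁ ln(T_f/T₁) = 187.704 × ln(534.75/815) = -79.1 J/K.
ΔS₂ = m₂c₂ ln(T_f/T₂) = 182.81 × ln(534.75/247) = 141.2 J/K.
ΔS_total = -79.1 + 141.2 = 62.1 J/K.

ΔS_total = 62.1 J/K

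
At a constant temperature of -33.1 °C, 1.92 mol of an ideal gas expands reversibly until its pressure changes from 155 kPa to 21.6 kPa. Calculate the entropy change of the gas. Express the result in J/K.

For an isothermal ideal gas ΔS_gas = nR ln(P₁/P₂) = 1.92 × 8.314 × ln(155/21.6) = 31.5 J/K.

ΔS_gas = 31.5 J/K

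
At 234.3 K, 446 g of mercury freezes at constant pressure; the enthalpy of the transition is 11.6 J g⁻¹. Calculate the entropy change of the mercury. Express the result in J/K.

Heat released by the substance: Q = −mL = −446 × 11.6 = −5173.6 J.
At constant T, ΔS = Q_rev/T = −5173.6 / 234.3 = -22.1 J/K.

ΔS = -22.1 J/K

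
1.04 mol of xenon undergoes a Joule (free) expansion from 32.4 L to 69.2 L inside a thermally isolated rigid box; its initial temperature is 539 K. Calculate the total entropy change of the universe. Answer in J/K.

No heat is exchanged and no work is done, so the ideal-gas temperature stays constant.
Entropy is a state function; using a reversible isothermal path, ΔS_gas = nR ln(V₂/V₁) = 1.04 × 8.314 × ln(69.2/32.4) = 6.56 J/K.
The insulated surroundings exchange no heat, so ΔS_surr = 0 and ΔS_universe = ΔS_gas.

ΔS_universe = 6.56 J/K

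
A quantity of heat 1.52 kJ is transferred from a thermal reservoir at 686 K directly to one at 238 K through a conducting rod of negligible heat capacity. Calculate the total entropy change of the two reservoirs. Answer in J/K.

ΔS_total = 4.17 J/K

ΔS_hot = −Q/T_H = −1520/686 = -2.216 J/K and ΔS_cold = +Q/T_C = 1520/238 = 6.387 J/K.
ΔS_total = -2.216 + 6.387 = 4.17 J/K, positive as the second law requires.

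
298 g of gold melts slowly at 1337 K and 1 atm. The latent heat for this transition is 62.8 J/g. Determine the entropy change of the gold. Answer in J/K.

Heat absorbed by the substance: Q = mL = 298 × 62.8 = 18714.4 J.
At constant T, ΔS = Q_rev/T = 18714.4 / 1337 = 14 J/K.

ΔS = 14 J/K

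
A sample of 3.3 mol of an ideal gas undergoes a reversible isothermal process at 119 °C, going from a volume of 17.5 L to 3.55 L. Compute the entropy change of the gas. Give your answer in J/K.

For an isothermal ideal gas ΔS_gas = nR ln(V₂/V₁) = 3.3 × 8.314 × ln(3.55/17.5) = -43.8 J/K.

ΔS_gas = -43.8 J/K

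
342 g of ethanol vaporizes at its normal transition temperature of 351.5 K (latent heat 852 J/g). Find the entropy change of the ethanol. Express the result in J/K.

ΔS = 829 J/K

Heat absorbed by the substance: Q = mL = 342 × 852 = 291384 J.
At constant T, ΔS = Q_rev/T = 291384 / 351.5 = 829 J/K.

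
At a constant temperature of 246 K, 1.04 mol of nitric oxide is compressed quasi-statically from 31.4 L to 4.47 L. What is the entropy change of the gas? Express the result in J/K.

ΔS_gas = -16.9 J/K

For an isothermal ideal gas ΔS_gas = nR ln(V₂/V₁) = 1.04 × 8.314 × ln(4.47/31.4) = -16.9 J/K.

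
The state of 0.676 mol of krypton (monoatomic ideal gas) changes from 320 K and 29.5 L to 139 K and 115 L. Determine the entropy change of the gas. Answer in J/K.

ΔS = 0.617 J/K

Entropy is a state function: ΔS = nC_V ln(T₂/T₁) + nR ln(V₂/V₁), with C_V = 3R/2 = 12.47 J mol⁻¹ K⁻¹ for a monoatomic ideal gas.
ΔS = 0.676 × [12.47 × ln(139/320) + 8.314 × ln(115/29.5)] = 0.617 J/K.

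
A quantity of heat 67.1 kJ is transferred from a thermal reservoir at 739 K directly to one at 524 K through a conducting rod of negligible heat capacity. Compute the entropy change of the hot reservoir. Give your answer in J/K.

The hot reservoir loses heat Q, so ΔS_hot = −Q/T_H = −67100/739 = -90.8 J/K.

ΔS_hot = -90.8 J/K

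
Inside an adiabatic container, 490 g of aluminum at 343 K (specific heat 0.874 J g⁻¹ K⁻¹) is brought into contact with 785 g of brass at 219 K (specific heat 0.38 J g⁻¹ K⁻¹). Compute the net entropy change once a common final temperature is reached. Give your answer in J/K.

ΔS_total = 17.1 J/K

Energy balance: T_f = (m₁c₁T₁ + m₂c₂T₂)/(m₁c₁ + m₂c₂) = 292.09 K.
ΔS₁ = m₁c₁ ln(T_f/T₁) = 428.26 × ln(292.09/343) = -68.81 J/K.
ΔS₂ = m₂c₂ ln(T_f/T₂) = 298.3 × ln(292.09/219) = 85.91 J/K.
ΔS_total = -68.81 + 85.91 = 17.1 J/K.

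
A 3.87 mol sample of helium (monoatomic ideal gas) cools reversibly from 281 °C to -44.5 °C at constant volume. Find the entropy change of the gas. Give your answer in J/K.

ΔS = -42.7 J/K

In kelvin: T₁ = 554.15 K, T₂ = 228.65 K. At constant volume, ΔS = nC_V ln(T₂/T₁) with C_V = 3R/2 = 12.47 J mol⁻¹ K⁻¹.
ΔS = 3.87 × 12.47 × ln(228.65/554.15) = -42.7 J/K.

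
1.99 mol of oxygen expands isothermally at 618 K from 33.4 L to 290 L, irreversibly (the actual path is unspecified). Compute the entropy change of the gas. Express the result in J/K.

Entropy is a state function, so ΔS_gas depends only on the end states.
For an isothermal ideal gas ΔS_gas = nR ln(V₂/V₁) = 1.99 × 8.314 × ln(290/33.4) = 35.8 J/K.

ΔS_gas = 35.8 J/K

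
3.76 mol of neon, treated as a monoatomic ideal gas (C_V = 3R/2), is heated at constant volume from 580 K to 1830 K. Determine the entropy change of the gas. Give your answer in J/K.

ΔS = 53.9 J/K

At constant volume, ΔS = nC_V ln(T₂/T₁) with C_V = 3R/2 = 12.47 J mol⁻¹ K⁻¹.
ΔS = 3.76 × 12.47 × ln(1830/580) = 53.9 J/K.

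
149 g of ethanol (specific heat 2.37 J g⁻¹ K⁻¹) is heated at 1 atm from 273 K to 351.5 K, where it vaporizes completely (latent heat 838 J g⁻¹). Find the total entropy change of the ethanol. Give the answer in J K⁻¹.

Warming step: ΔS₁ = m c ln(T_tr/T_i) = 149 × 2.37 × ln(351.5/273) = 89.25 J/K.
Phase change: ΔS₂ = +mL/T_tr = 149 × 838 / 351.5 = 355.2 J/K.
ΔS_total = (89.25) + (355.2) = 444 J/K.

ΔS = 444 J/K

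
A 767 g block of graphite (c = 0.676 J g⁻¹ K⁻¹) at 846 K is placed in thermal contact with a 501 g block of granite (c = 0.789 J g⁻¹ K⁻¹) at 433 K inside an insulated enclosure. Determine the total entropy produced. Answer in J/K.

ΔS_total = 48 J/K

Energy balance: T_f = (m₁c₁T₁ + m₂c₂T₂)/(m₁c₁ + m₂c₂) = 667.34 K.
ΔS₁ = m₁c₁ ln(T_f/T₁) = 518.492 × ln(667.34/846) = -123 J/K.
ΔS₂ = m₂c₂ ln(T_f/T₂) = 395.289 × ln(667.34/433) = 171 J/K.
ΔS_total = -123 + 171 = 48 J/K.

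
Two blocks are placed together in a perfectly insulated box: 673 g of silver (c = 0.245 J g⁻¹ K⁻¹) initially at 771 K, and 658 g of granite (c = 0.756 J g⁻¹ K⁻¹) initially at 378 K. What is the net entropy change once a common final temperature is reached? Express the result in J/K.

ΔS_total = 34.9 J/K

Energy balance: T_f = (m₁c₁T₁ + m₂c₂T₂)/(m₁c₁ + m₂c₂) = 475.84 K.
ΔS₁ = m₁c₁ ln(T_f/T₁) = 164.885 × ln(475.84/771) = -79.58 J/K.
ΔS₂ = m₂c₂ ln(T_f/T₂) = 497.448 × ln(475.84/378) = 114.5 J/K.
ΔS_total = -79.58 + 114.5 = 34.9 J/K.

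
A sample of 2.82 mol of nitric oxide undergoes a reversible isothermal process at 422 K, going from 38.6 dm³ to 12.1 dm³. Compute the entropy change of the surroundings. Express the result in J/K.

ΔS_surr = 27.2 J/K

For an isothermal ideal gas ΔS_gas = nR ln(V₂/V₁) = 2.82 × 8.314 × ln(12.1/38.6) = -27.2 J/K.
The process is reversible, so ΔS_surr = −ΔS_gas = 27.2 J/K and ΔS_universe = 0.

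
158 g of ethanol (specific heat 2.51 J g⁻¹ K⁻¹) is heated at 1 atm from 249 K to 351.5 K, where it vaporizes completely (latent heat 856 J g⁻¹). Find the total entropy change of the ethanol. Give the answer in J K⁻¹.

ΔS = 521 J/K

Warming step: ΔS₁ = m c ln(T_tr/T_i) = 158 × 2.51 × ln(351.5/249) = 136.72 J/K.
Phase change: ΔS₂ = +mL/T_tr = 158 × 856 / 351.5 = 384.77 J/K.
ΔS_total = (136.72) + (384.77) = 521 J/K.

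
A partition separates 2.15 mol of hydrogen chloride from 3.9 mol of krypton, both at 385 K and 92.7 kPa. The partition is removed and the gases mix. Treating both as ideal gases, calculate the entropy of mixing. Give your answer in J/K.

ΔS_mix = 32.7 J/K

Mole fractions: x_A = 2.15/6.05 = 0.355, x_B = 0.645.
ΔS_mix = −R(n_A ln x_A + n_B ln x_B) = −8.314 × (2.15 ln 0.355 + 3.9 ln 0.645) = 32.7 J/K.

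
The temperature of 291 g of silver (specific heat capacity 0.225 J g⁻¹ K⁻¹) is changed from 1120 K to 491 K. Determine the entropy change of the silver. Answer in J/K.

ΔS = ∫dQ_rev/T = m c ln(T₂/T₁) = 291 × 0.225 × ln(491/1120) = -54 J/K.

ΔS = -54 J/K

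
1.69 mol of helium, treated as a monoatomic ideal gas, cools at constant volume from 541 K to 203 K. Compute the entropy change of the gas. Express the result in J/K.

ΔS = -20.7 J/K

At constant volume, ΔS = nC_V ln(T₂/T₁) with C_V = 3R/2 = 12.47 J mol⁻¹ K⁻¹.
ΔS = 1.69 × 12.47 × ln(203/541) = -20.7 J/K.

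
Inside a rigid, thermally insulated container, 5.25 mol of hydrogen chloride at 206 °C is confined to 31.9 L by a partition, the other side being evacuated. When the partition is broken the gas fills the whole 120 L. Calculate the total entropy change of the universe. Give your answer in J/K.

ΔS_universe = 57.8 J/K

No heat is exchanged and no work is done, so the ideal-gas temperature stays constant.
Entropy is a state function; using a reversible isothermal path, ΔS_gas = nR ln(V₂/V₁) = 5.25 × 8.314 × ln(120/31.9) = 57.8 J/K.
The insulated surroundings exchange no heat, so ΔS_surr = 0 and ΔS_universe = ΔS_gas.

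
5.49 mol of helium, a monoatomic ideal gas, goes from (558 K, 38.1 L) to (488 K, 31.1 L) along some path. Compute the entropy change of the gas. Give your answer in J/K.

ΔS = -18.4 J/K

Entropy is a state function: ΔS = nC_V ln(T₂/T₁) + nR ln(V₂/V₁), with C_V = 3R/2 = 12.47 J mol⁻¹ K⁻¹ for a monoatomic ideal gas.
ΔS = 5.49 × [12.47 × ln(488/558) + 8.314 × ln(31.1/38.1)] = -18.4 J/K.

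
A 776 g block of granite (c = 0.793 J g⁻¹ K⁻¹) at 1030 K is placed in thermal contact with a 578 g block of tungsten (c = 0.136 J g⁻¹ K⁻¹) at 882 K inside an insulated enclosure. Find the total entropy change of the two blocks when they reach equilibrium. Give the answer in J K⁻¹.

ΔS_total = 0.806 J/K

Energy balance: T_f = (m₁c₁T₁ + m₂c₂T₂)/(m₁c₁ + m₂c₂) = 1013.2 K.
ΔS₁ = m₁c₁ ln(T_f/T₁) = 615.368 × ln(1013.2/1030) = -10.098 J/K.
ΔS₂ = m₂c₂ ln(T_f/T₂) = 78.608 × ln(1013.2/882) = 10.904 J/K.
ΔS_total = -10.098 + 10.904 = 0.806 J/K.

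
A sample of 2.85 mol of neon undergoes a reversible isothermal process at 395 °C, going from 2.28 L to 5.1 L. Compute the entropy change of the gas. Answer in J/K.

ΔS_gas = 19.1 J/K

For an isothermal ideal gas ΔS_gas = nR ln(V₂/V₁) = 2.85 × 8.314 × ln(5.1/2.28) = 19.1 J/K.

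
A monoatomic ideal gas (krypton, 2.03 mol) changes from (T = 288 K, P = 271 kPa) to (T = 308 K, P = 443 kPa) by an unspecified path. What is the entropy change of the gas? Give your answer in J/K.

ΔS = nC_p ln(T₂/T₁) − nR ln(P₂/P₁), with C_p = 5R/2 = 20.79 J mol⁻¹ K⁻¹ for a monoatomic ideal gas.
ΔS = 2.03 × [20.79 × ln(308/288) − 8.314 × ln(443/271)] = -5.46 J/K.

ΔS = -5.46 J/K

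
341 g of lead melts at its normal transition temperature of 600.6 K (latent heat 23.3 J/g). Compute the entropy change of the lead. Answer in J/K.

ΔS = 13.2 J/K

Heat absorbed by the substance: Q = mL = 341 × 23.3 = 7945.3 J.
At constant T, ΔS = Q_rev/T = 7945.3 / 600.6 = 13.2 J/K.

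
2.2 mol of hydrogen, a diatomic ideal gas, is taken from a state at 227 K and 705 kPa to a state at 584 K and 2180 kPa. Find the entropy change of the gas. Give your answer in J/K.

ΔS = nC_p ln(T₂/T₁) − nR ln(P₂/P₁), with C_p = 7R/2 = 29.1 J mol⁻¹ K⁻¹ for a diatomic ideal gas.
ΔS = 2.2 × [29.1 × ln(584/227) − 8.314 × ln(2180/705)] = 39.8 J/K.

ΔS = 39.8 J/K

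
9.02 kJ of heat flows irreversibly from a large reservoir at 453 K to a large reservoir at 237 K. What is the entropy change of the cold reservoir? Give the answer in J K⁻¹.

ΔS_cold = 38.1 J/K

The cold reservoir gains heat Q, so ΔS_cold = +Q/T_C = 9020/237 = 38.1 J/K.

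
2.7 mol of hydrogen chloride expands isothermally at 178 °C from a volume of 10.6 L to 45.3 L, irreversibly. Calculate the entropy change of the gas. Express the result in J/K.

ΔS_gas = 32.6 J/K

Entropy is a state function, so ΔS_gas depends only on the end states.
For an isothermal ideal gas ΔS_gas = nR ln(V₂/V₁) = 2.7 × 8.314 × ln(45.3/10.6) = 32.6 J/K.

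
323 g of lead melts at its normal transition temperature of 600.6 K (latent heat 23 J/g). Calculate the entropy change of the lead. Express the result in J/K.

ΔS = 12.4 J/K

Heat absorbed by the substance: Q = mL = 323 × 23 = 7429 J.
At constant T, ΔS = Q_rev/T = 7429 / 600.6 = 12.4 J/K.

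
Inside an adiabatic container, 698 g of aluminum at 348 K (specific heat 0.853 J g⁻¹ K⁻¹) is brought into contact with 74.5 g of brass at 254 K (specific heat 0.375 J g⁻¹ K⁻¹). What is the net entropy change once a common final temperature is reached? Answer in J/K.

Energy balance: T_f = (m₁c₁T₁ + m₂c₂T₂)/(m₁c₁ + m₂c₂) = 343.79 K.
ΔS₁ = m₁c₁ ln(T_f/T₁) = 595.394 × ln(343.79/348) = -7.252 J/K.
ΔS₂ = m₂c₂ ln(T_f/T₂) = 27.9375 × ln(343.79/254) = 8.456 J/K.
ΔS_total = -7.252 + 8.456 = 1.2 J/K.

ΔS_total = 1.2 J/K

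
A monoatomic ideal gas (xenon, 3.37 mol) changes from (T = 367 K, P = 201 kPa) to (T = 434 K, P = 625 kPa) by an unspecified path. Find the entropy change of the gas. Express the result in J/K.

ΔS = -20 J/K

ΔS = nC_p ln(T₂/T₁) − nR ln(P₂/P₁), with C_p = 5R/2 = 20.79 J mol⁻¹ K⁻¹ for a monoatomic ideal gas.
ΔS = 3.37 × [20.79 × ln(434/367) − 8.314 × ln(625/201)] = -20 J/K.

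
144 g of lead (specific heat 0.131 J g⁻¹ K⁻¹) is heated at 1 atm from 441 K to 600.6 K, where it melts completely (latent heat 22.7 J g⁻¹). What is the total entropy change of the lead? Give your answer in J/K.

ΔS = 11.3 J/K

Warming step: ΔS₁ = m c ln(T_tr/T_i) = 144 × 0.131 × ln(600.6/441) = 5.827 J/K.
Phase change: ΔS₂ = +mL/T_tr = 144 × 22.7 / 600.6 = 5.443 J/K.
ΔS_total = (5.827) + (5.443) = 11.3 J/K.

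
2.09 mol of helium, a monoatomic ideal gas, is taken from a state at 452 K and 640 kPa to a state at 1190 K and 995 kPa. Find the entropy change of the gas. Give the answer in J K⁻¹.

ΔS = 34.4 J/K

ΔS = nC_p ln(T₂/T₁) − nR ln(P₂/P₁), with C_p = 5R/2 = 20.79 J mol⁻¹ K⁻¹ for a monoatomic ideal gas.
ΔS = 2.09 × [20.79 × ln(1190/452) − 8.314 × ln(995/640)] = 34.4 J/K.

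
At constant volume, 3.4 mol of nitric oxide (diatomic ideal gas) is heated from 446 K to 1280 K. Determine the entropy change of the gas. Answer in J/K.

At constant volume, ΔS = nC_V ln(T₂/T₁) with C_V = 5R/2 = 20.79 J mol⁻¹ K⁻¹.
ΔS = 3.4 × 20.79 × ln(1280/446) = 74.5 J/K.

ΔS = 74.5 J/K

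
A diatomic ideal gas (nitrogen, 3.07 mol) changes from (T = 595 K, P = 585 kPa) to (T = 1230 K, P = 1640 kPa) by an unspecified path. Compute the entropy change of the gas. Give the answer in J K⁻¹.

ΔS = 38.6 J/K

ΔS = nC_p ln(T₂/T₁) − nR ln(P₂/P₁), with C_p = 7R/2 = 29.1 J mol⁻¹ K⁻¹ for a diatomic ideal gas.
ΔS = 3.07 × [29.1 × ln(1230/595) − 8.314 × ln(1640/585)] = 38.6 J/K.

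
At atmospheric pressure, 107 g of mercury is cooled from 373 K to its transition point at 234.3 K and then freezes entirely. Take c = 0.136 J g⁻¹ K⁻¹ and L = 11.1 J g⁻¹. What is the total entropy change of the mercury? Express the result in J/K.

ΔS = -11.8 J/K

Cooling step: ΔS₁ = m c ln(T_tr/T_i) = 107 × 0.136 × ln(234.3/373) = -6.766 J/K.
Phase change: ΔS₂ = −mL/T_tr = −107 × 11.1 / 234.3 = -5.069 J/K.
ΔS_total = (-6.766) + (-5.069) = -11.8 J/K.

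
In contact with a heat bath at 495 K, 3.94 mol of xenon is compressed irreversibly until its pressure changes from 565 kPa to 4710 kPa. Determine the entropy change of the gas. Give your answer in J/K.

ΔS_gas = -69.5 J/K

Entropy is a state function, so ΔS_gas depends only on the end states.
For an isothermal ideal gas ΔS_gas = nR ln(P₁/P₂) = 3.94 × 8.314 × ln(565/4710) = -69.5 J/K.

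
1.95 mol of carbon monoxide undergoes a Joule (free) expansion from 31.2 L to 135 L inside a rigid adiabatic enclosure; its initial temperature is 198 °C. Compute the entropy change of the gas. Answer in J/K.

ΔS_gas = 23.7 J/K

For an ideal gas in free expansion Q = 0 and W = 0, so T is unchanged.
Entropy is a state function; using a reversible isothermal path, ΔS_gas = nR ln(V₂/V₁) = 1.95 × 8.314 × ln(135/31.2) = 23.7 J/K.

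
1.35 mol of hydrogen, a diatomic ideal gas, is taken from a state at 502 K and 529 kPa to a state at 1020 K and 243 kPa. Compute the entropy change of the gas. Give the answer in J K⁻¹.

ΔS = nC_p ln(T₂/T₁) − nR ln(P₂/P₁), with C_p = 7R/2 = 29.1 J mol⁻¹ K⁻¹ for a diatomic ideal gas.
ΔS = 1.35 × [29.1 × ln(1020/502) − 8.314 × ln(243/529)] = 36.6 J/K.

ΔS = 36.6 J/K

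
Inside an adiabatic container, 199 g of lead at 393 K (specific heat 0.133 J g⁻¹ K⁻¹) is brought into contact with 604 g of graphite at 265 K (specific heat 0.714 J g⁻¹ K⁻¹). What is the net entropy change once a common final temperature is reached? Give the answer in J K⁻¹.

ΔS_total = 2.18 J/K

Energy balance: T_f = (m₁c₁T₁ + m₂c₂T₂)/(m₁c₁ + m₂c₂) = 272.4 K.
ΔS₁ = m₁c₁ ln(T_f/T₁) = 26.467 × ln(272.4/393) = -9.701 J/K.
ΔS₂ = m₂c₂ ln(T_f/T₂) = 431.256 × ln(272.4/265) = 11.88 J/K.
ΔS_total = -9.701 + 11.88 = 2.18 J/K.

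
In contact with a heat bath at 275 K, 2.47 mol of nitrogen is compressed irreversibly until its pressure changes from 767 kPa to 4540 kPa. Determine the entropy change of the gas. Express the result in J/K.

ΔS_gas = -36.5 J/K

Entropy is a state function, so ΔS_gas depends only on the end states.
For an isothermal ideal gas ΔS_gas = nR ln(P₁/P₂) = 2.47 × 8.314 × ln(767/4540) = -36.5 J/K.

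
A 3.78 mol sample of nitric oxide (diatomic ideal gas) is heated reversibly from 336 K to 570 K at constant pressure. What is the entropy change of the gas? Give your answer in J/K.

ΔS = 58.1 J/K

At constant pressure, ΔS = nC_p ln(T₂/T₁) with C_p = 7R/2 = 29.1 J mol⁻¹ K⁻¹.
ΔS = 3.78 × 29.1 × ln(570/336) = 58.1 J/K.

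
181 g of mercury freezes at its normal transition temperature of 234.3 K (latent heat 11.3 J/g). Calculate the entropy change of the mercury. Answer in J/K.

Heat released by the substance: Q = −mL = −181 × 11.3 = −2045.3 J.
At constant T, ΔS = Q_rev/T = −2045.3 / 234.3 = -8.73 J/K.

ΔS = -8.73 J/K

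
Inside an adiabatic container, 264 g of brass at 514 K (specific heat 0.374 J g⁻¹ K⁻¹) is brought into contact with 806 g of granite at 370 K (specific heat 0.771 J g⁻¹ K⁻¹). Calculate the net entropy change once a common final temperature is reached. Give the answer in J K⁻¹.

ΔS_total = 4.98 J/K

Energy balance: T_f = (m₁c₁T₁ + m₂c₂T₂)/(m₁c₁ + m₂c₂) = 389.74 K.
ΔS₁ = m₁c₁ ln(T_f/T₁) = 98.736 × ln(389.74/514) = -27.32 J/K.
ΔS₂ = m₂c₂ ln(T_f/T₂) = 621.426 × ln(389.74/370) = 32.3 J/K.
ΔS_total = -27.32 + 32.3 = 4.98 J/K.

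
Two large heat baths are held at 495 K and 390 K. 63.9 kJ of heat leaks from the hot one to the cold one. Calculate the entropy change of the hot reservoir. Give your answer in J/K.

ΔS_hot = -129 J/K

The hot reservoir loses heat Q, so ΔS_hot = −Q/T_H = −63900/495 = -129 J/K.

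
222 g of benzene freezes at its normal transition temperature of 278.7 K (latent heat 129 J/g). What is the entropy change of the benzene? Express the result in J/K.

ΔS = -103 J/K

Heat released by the substance: Q = −mL = −222 × 129 = −28638 J.
At constant T, ΔS = Q_rev/T = −28638 / 278.7 = -103 J/K.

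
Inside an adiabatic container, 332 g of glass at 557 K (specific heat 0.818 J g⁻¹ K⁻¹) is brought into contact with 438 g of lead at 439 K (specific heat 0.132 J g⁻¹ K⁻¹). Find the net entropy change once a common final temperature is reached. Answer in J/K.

Energy balance: T_f = (m₁c₁T₁ + m₂c₂T₂)/(m₁c₁ + m₂c₂) = 536.29 K.
ΔS₁ = m₁c₁ ln(T_f/T₁) = 271.576 × ln(536.29/557) = -10.29 J/K.
ΔS₂ = m₂c₂ ln(T_f/T₂) = 57.816 × ln(536.29/439) = 11.57 J/K.
ΔS_total = -10.29 + 11.57 = 1.28 J/K.

ΔS_total = 1.28 J/K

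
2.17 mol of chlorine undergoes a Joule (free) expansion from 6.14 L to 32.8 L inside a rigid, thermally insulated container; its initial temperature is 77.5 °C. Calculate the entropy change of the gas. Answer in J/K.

ΔS_gas = 30.2 J/K

For an ideal gas in free expansion Q = 0 and W = 0, so T is unchanged.
Entropy is a state function; using a reversible isothermal path, ΔS_gas = nR ln(V₂/V₁) = 2.17 × 8.314 × ln(32.8/6.14) = 30.2 J/K.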